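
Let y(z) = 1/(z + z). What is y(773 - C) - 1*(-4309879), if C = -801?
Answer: 13567499093/3148 ≈ 4.3099e+6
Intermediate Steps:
y(z) = 1/(2*z)
y(773 - C) - 1*(-4309879) = 1/(2*(773 - 1*(-801))) - 1*(-4309879) = 1/(2*(773 + 801)) + 4309879 = (1/2)/1574 + 4309879 = (1/2)*(1/1574) + 4309879 = 1/3148 + 4309879 = 13567499093/3148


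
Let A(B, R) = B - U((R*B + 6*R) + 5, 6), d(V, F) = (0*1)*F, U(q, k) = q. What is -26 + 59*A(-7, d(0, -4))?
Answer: -734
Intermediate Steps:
d(V, F) = 0 (d(V, F) = 0*F = 0)
A(B, R) = -5 + B - 6*R - B*R (A(B, R) = B - ((R*B + 6*R) + 5) = B - ((B*R + 6*R) + 5) = B - ((6*R + B*R) + 5) = B - (5 + 6*R + B*R) = B + (-5 - 6*R - B*R) = -5 + B - 6*R - B*R)
-26 + 59*A(-7, d(0, -4)) = -26 + 59*(-5 - 7 - 6*0 - 1*(-7)*0) = -26 + 59*(-5 - 7 + 0 + 0) = -26 + 59*(-12) = -26 - 708 = -734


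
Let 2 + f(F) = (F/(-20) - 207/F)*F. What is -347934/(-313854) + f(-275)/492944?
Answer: 113506414515/103141630784 ≈ 1.1005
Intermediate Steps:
f(F) = -2 + F*(-207/F - F/20) (f(F) = -2 + (F/(-20) - 207/F)*F = -2 + (F*(-1/20) - 207/F)*F = -2 + (-F/20 - 207/F)*F = -2 + (-207/F - F/20)*F = -2 + F*(-207/F - F/20))
-347934/(-313854) + f(-275)/492944 = -347934/(-313854) + (-209 - 1/20*(-275)**2)/492944 = -347934*(-1/313854) + (-209 - 1/20*75625)*(1/492944) = 57989/52309 + (-209 - 15125/4)*(1/492944) = 57989/52309 - 15961/4*1/492944 = 57989/52309 - 15961/1971776 = 113506414515/103141630784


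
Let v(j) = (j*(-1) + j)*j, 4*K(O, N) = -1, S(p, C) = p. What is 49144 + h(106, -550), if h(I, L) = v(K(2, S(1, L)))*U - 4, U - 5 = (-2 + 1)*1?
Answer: 49140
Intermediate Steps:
K(O, N) = -¼ (K(O, N) = (¼)*(-1) = -¼)
v(j) = 0 (v(j) = (-j + j)*j = 0*j = 0)
U = 4 (U = 5 + (-2 + 1)*1 = 5 - 1*1 = 5 - 1 = 4)
h(I, L) = -4 (h(I, L) = 0*4 - 4 = 0 - 4 = -4)
49144 + h(106, -550) = 49144 - 4 = 49140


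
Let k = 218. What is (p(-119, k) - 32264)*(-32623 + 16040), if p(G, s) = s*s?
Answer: -253056580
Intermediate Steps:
p(G, s) = s²
(p(-119, k) - 32264)*(-32623 + 16040) = (218² - 32264)*(-32623 + 16040) = (47524 - 32264)*(-16583) = 15260*(-16583) = -253056580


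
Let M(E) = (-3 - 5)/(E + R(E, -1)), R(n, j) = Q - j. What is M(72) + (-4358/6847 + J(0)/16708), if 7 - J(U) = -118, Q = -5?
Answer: -1452078365/1944794492 ≈ -0.74665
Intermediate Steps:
J(U) = 125 (J(U) = 7 - 1*(-118) = 7 + 118 = 125)
R(n, j) = -5 - j
M(E) = -8/(-4 + E) (M(E) = (-3 - 5)/(E + (-5 - 1*(-1))) = -8/(E + (-5 + 1)) = -8/(E - 4) = -8/(-4 + E))
M(72) + (-4358/6847 + J(0)/16708) = -8/(-4 + 72) + (-4358/6847 + 125/16708) = -8/68 + (-4358*1/6847 + 125*(1/16708)) = -8*1/68 + (-4358/6847 + 125/16708) = -2/17 - 71957589/114399676 = -1452078365/1944794492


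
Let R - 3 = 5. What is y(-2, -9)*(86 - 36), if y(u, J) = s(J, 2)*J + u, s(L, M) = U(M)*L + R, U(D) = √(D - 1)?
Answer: 350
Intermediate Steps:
R = 8 (R = 3 + 5 = 8)
U(D) = √(-1 + D)
s(L, M) = 8 + L*√(-1 + M) (s(L, M) = √(-1 + M)*L + 8 = L*√(-1 + M) + 8 = 8 + L*√(-1 + M))
y(u, J) = u + J*(8 + J) (y(u, J) = (8 + J*√(-1 + 2))*J + u = (8 + J*√1)*J + u = (8 + J*1)*J + u = (8 + J)*J + u = J*(8 + J) + u = u + J*(8 + J))
y(-2, -9)*(86 - 36) = (-2 - 9*(8 - 9))*(86 - 36) = (-2 - 9*(-1))*50 = (-2 + 9)*50 = 7*50 = 350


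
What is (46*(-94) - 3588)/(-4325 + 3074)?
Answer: 7912/1251 ≈ 6.3245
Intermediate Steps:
(46*(-94) - 3588)/(-4325 + 3074) = (-4324 - 3588)/(-1251) = -7912*(-1/1251) = 7912/1251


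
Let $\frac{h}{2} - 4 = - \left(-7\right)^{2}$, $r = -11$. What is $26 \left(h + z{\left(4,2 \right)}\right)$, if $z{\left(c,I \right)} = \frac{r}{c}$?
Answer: $- \frac{4823}{2} \approx -2411.5$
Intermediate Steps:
$z{\left(c,I \right)} = - \frac{11}{c}$
$h = -90$ ($h = 8 + 2 \left(- \left(-7\right)^{2}\right) = 8 + 2 \left(\left(-1\right) 49\right) = 8 + 2 \left(-49\right) = 8 - 98 = -90$)
$26 \left(h + z{\left(4,2 \right)}\right) = 26 \left(-90 - \frac{11}{4}\right) = 26 \left(- \frac{371}{4}\right) = - \frac{4823}{2}$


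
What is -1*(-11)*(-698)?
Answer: -7678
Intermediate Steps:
-1*(-11)*(-698) = 11*(-698) = -7678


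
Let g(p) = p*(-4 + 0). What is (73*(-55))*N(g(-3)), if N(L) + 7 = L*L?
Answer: -550055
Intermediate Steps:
g(p) = -4*p (g(p) = p*(-4) = -4*p)
N(L) = -7 + L**2 (N(L) = -7 + L*L = -7 + L**2)
(73*(-55))*N(g(-3)) = (73*(-55))*(-7 + (-4*(-3))**2) = -4015*(-7 + 12**2) = -4015*(-7 + 144) = -4015*137 = -550055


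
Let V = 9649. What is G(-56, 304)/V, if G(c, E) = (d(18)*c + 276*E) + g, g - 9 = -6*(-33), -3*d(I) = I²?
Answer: 90159/9649 ≈ 9.3439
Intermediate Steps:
d(I) = -I²/3
g = 207 (g = 9 - 6*(-33) = 9 + 198 = 207)
G(c, E) = 207 - 108*c + 276*E (G(c, E) = ((-⅓*18²)*c + 276*E) + 207 = ((-⅓*324)*c + 276*E) + 207 = (-108*c + 276*E) + 207 = 207 - 108*c + 276*E)
G(-56, 304)/V = (207 - 108*(-56) + 276*304)/9649 = (207 + 6048 + 83904)*(1/9649) = 90159*(1/9649) = 90159/9649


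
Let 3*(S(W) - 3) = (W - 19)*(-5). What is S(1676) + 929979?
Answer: 2781661/3 ≈ 9.2722e+5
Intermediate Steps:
S(W) = 104/3 - 5*W/3 (S(W) = 3 + ((W - 19)*(-5))/3 = 3 + ((-19 + W)*(-5))/3 = 3 + (95 - 5*W)/3 = 3 + (95/3 - 5*W/3) = 104/3 - 5*W/3)
S(1676) + 929979 = (104/3 - 5/3*1676) + 929979 = (104/3 - 8380/3) + 929979 = -8276/3 + 929979 = 2781661/3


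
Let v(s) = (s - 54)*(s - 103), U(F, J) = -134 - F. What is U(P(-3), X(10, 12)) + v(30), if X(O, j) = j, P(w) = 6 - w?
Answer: 1609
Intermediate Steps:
v(s) = (-103 + s)*(-54 + s) (v(s) = (-54 + s)*(-103 + s) = (-103 + s)*(-54 + s))
U(P(-3), X(10, 12)) + v(30) = (-134 - (6 - 1*(-3))) + (5562 + 30**2 - 157*30) = (-134 - (6 + 3)) + (5562 + 900 - 4710) = (-134 - 1*9) + 1752 = (-134 - 9) + 1752 = -143 + 1752 = 1609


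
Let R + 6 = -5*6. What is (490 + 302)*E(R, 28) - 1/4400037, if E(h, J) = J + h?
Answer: -27878634433/4400037 ≈ -6336.0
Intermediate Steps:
R = -36 (R = -6 - 5*6 = -6 - 30 = -36)
(490 + 302)*E(R, 28) - 1/4400037 = (490 + 302)*(28 - 36) - 1/4400037 = 792*(-8) - 1*1/4400037 = -6336 - 1/4400037 = -27878634433/4400037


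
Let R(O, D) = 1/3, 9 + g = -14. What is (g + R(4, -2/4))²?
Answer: 4624/9 ≈ 513.78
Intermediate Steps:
g = -23 (g = -9 - 14 = -23)
R(O, D) = ⅓
(g + R(4, -2/4))² = (-23 + ⅓)² = (-68/3)² = 4624/9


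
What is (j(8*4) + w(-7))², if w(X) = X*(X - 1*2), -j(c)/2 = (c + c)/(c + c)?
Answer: 3721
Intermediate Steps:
j(c) = -2 (j(c) = -2*(c + c)/(c + c) = -2*2*c/(2*c) = -2*2*c*1/(2*c) = -2*1 = -2)
w(X) = X*(-2 + X) (w(X) = X*(X - 2) = X*(-2 + X))
(j(8*4) + w(-7))² = (-2 - 7*(-2 - 7))² = (-2 - 7*(-9))² = (-2 + 63)² = 61² = 3721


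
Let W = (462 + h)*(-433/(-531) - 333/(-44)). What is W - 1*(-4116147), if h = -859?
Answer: 96091896133/23364 ≈ 4.1128e+6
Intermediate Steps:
W = -77762375/23364 (W = (462 - 859)*(-433/(-531) - 333/(-44)) = -397*(-433*(-1/531) - 333*(-1/44)) = -397*(433/531 + 333/44) = -397*195875/23364 = -77762375/23364 ≈ -3328.3)
W - 1*(-4116147) = -77762375/23364 - 1*(-4116147) = -77762375/23364 + 4116147 = 96091896133/23364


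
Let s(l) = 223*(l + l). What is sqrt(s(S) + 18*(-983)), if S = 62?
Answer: sqrt(9958) ≈ 99.790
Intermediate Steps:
s(l) = 446*l (s(l) = 223*(2*l) = 446*l)
sqrt(s(S) + 18*(-983)) = sqrt(446*62 + 18*(-983)) = sqrt(27652 - 17694) = sqrt(9958)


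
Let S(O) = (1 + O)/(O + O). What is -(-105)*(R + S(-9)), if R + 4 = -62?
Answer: -20650/3 ≈ -6883.3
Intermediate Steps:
R = -66 (R = -4 - 62 = -66)
S(O) = (1 + O)/(2*O) (S(O) = (1 + O)/((2*O)) = (1 + O)*(1/(2*O)) = (1 + O)/(2*O))
-(-105)*(R + S(-9)) = -(-105)*(-66 + (½)*(1 - 9)/(-9)) = -(-105)*(-66 + (½)*(-⅑)*(-8)) = -(-105)*(-66 + 4/9) = -(-105)*(-590)/9 = -1*20650/3 = -20650/3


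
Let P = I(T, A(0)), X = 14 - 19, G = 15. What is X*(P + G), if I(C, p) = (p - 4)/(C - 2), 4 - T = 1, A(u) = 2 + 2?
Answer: -75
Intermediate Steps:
A(u) = 4
T = 3 (T = 4 - 1*1 = 4 - 1 = 3)
I(C, p) = (-4 + p)/(-2 + C)
X = -5
P = 0 (P = (-4 + 4)/(-2 + 3) = 0/1 = 1*0 = 0)
X*(P + G) = -5*(0 + 15) = -5*15 = -75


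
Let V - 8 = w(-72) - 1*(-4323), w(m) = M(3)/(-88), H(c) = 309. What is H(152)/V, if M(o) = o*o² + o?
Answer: 13596/190549 ≈ 0.071352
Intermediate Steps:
M(o) = o + o³ (M(o) = o³ + o = o + o³)
w(m) = -15/44 (w(m) = (3 + 3³)/(-88) = (3 + 27)*(-1/88) = 30*(-1/88) = -15/44)
V = 190549/44 (V = 8 + (-15/44 - 1*(-4323)) = 8 + (-15/44 + 4323) = 8 + 190197/44 = 190549/44 ≈ 4330.7)
H(152)/V = 309/(190549/44) = 309*(44/190549) = 13596/190549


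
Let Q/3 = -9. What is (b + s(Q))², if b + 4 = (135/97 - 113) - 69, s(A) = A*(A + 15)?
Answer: 182817441/9409 ≈ 19430.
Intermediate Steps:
Q = -27 (Q = 3*(-9) = -27)
s(A) = A*(15 + A)
b = -17907/97 (b = -4 + ((135/97 - 113) - 69) = -4 + (-10826/97 - 69) = -4 - 17519/97 = -17907/97 ≈ -184.61)
(b + s(Q))² = (-17907/97 - 27*(15 - 27))² = (-17907/97 - 27*(-12))² = (-17907/97 + 324)² = (13521/97)² = 182817441/9409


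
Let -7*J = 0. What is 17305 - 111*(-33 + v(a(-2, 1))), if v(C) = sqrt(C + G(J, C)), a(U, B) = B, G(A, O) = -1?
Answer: 20968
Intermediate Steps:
J = 0 (J = -1/7*0 = 0)
v(C) = sqrt(-1 + C) (v(C) = sqrt(C - 1) = sqrt(-1 + C))
17305 - 111*(-33 + v(a(-2, 1))) = 17305 - 111*(-33 + sqrt(-1 + 1)) = 17305 - 111*(-33 + sqrt(0)) = 17305 - 111*(-33 + 0) = 17305 - 111*(-33) = 17305 - 1*(-3663) = 17305 + 3663 = 20968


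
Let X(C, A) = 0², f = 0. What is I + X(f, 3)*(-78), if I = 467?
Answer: 467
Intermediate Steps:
X(C, A) = 0
I + X(f, 3)*(-78) = 467 + 0*(-78) = 467 + 0 = 467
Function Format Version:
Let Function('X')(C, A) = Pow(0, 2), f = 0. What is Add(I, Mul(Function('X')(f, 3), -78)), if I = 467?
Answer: 467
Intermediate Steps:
Function('X')(C, A) = 0
Add(I, Mul(Function('X')(f, 3), -78)) = Add(467, Mul(0, -78)) = Add(467, 0) = 467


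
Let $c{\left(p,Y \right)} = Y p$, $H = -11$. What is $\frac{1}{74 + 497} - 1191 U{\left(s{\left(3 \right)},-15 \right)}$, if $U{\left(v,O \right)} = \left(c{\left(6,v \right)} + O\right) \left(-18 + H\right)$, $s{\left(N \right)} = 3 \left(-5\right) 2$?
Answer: $- \frac{3845744954}{571} \approx -6.7351 \cdot 10^{6}$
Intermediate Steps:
$s{\left(N \right)} = -30$ ($s{\left(N \right)} = \left(-15\right) 2 = -30$)
$U{\left(v,O \right)} = - 174 v - 29 O$ ($U{\left(v,O \right)} = \left(v 6 + O\right) \left(-18 - 11\right) = \left(6 v + O\right) \left(-29\right) = \left(O + 6 v\right) \left(-29\right) = - 174 v - 29 O$)
$\frac{1}{74 + 497} - 1191 U{\left(s{\left(3 \right)},-15 \right)} = \frac{1}{74 + 497} - 1191 \left(\left(-174\right) \left(-30\right) - -435\right) = \frac{1}{571} - 1191 \left(5220 + 435\right) = \frac{1}{571} - 6735105 = - \frac{3845744954}{571}$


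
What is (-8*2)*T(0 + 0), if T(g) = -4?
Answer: 64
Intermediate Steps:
(-8*2)*T(0 + 0) = -8*2*(-4) = -16*(-4) = 64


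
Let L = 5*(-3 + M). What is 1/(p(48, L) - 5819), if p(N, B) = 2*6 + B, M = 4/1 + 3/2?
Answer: -2/11589 ≈ -0.00017258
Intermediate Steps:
M = 11/2 (M = 4*1 + 3*(½) = 4 + 3/2 = 11/2 ≈ 5.5000)
L = 25/2 (L = 5*(-3 + 11/2) = 5*(5/2) = 25/2 ≈ 12.500)
p(N, B) = 12 + B
1/(p(48, L) - 5819) = 1/((12 + 25/2) - 5819) = 1/(49/2 - 5819) = 1/(-11589/2) = -2/11589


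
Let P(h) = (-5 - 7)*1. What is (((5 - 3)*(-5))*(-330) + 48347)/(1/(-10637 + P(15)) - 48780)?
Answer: -549988903/519458221 ≈ -1.0588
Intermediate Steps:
P(h) = -12 (P(h) = -12*1 = -12)
(((5 - 3)*(-5))*(-330) + 48347)/(1/(-10637 + P(15)) - 48780) = (((5 - 3)*(-5))*(-330) + 48347)/(1/(-10637 - 12) - 48780) = ((2*(-5))*(-330) + 48347)/(1/(-10649) - 48780) = (-10*(-330) + 48347)/(-1/10649 - 48780) = (3300 + 48347)/(-519458221/10649) = 51647*(-10649/519458221) = -549988903/519458221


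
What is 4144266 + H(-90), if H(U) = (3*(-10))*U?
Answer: 4146966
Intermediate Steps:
H(U) = -30*U
4144266 + H(-90) = 4144266 - 30*(-90) = 4144266 + 2700 = 4146966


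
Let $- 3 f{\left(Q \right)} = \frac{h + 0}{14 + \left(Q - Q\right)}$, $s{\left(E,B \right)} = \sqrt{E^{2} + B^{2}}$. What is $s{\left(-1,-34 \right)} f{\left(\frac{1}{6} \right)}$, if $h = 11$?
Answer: $- \frac{11 \sqrt{1157}}{42} \approx -8.9086$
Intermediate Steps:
$s{\left(E,B \right)} = \sqrt{B^{2} + E^{2}}$
$f{\left(Q \right)} = - \frac{11}{42}$ ($f{\left(Q \right)} = - \frac{\left(11 + 0\right) \frac{1}{14 + \left(Q - Q\right)}}{3} = - \frac{11 \frac{1}{14 + 0}}{3} = - \frac{11 \cdot \frac{1}{14}}{3} = \left(- \frac{1}{3}\right) \frac{11}{14} = - \frac{11}{42}$)
$s{\left(-1,-34 \right)} f{\left(\frac{1}{6} \right)} = \sqrt{\left(-34\right)^{2} + \left(-1\right)^{2}} \left(- \frac{11}{42}\right) = \sqrt{1156 + 1} \left(- \frac{11}{42}\right) = \sqrt{1157} \left(- \frac{11}{42}\right) = - \frac{11 \sqrt{1157}}{42}$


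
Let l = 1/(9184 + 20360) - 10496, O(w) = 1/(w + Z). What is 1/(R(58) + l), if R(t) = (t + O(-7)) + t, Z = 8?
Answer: -29544/306637175 ≈ -9.6348e-5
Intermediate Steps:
O(w) = 1/(8 + w) (O(w) = 1/(w + 8) = 1/(8 + w))
R(t) = 1 + 2*t (R(t) = (t + 1/(8 - 7)) + t = (t + 1/1) + t = (t + 1) + t = (1 + t) + t = 1 + 2*t)
l = -310093823/29544 (l = 1/29544 - 10496 = -310093823/29544 ≈ -10496.)
1/(R(58) + l) = 1/((1 + 2*58) - 310093823/29544) = 1/((1 + 116) - 310093823/29544) = 1/(117 - 310093823/29544) = 1/(-306637175/29544) = -29544/306637175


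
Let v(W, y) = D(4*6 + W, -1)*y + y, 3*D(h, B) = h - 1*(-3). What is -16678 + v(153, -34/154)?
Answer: -1285243/77 ≈ -16691.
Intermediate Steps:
D(h, B) = 1 + h/3 (D(h, B) = (h - 1*(-3))/3 = (h + 3)/3 = (3 + h)/3 = 1 + h/3)
v(W, y) = y + y*(9 + W/3) (v(W, y) = (1 + (4*6 + W)/3)*y + y = (1 + (24 + W)/3)*y + y = (1 + (8 + W/3))*y + y = (9 + W/3)*y + y = y*(9 + W/3) + y = y + y*(9 + W/3))
-16678 + v(153, -34/154) = -16678 + (-34/154)*(30 + 153)/3 = -16678 + (⅓)*(-34*1/154)*183 = -16678 + (⅓)*(-17/77)*183 = -16678 - 1037/77 = -1285243/77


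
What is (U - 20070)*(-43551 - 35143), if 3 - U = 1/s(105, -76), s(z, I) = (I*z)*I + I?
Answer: 478802195737943/303202 ≈ 1.5792e+9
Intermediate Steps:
s(z, I) = I + z*I² (s(z, I) = z*I² + I = I + z*I²)
U = 1819211/606404 (U = 3 - 1/((-76*(1 - 76*105))) = 3 - 1/((-76*(1 - 7980))) = 3 - 1/((-76*(-7979))) = 3 - 1/606404 = 1819211/606404 ≈ 3.0000)
(U - 20070)*(-43551 - 35143) = (1819211/606404 - 20070)*(-43551 - 35143) = -12168709069/606404*(-78694) = 478802195737943/303202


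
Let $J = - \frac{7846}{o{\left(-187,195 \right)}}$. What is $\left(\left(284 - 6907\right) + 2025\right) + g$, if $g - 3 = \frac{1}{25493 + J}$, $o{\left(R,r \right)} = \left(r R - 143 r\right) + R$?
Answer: $- \frac{7559921787728}{1645249587} \approx -4595.0$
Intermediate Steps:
$o{\left(R,r \right)} = R - 143 r + R r$ ($o{\left(R,r \right)} = \left(R r - 143 r\right) + R = \left(- 143 r + R r\right) + R = R - 143 r + R r$)
$J = \frac{7846}{64537}$ ($J = - \frac{7846}{-187 - 27885 - 36465} = - \frac{7846}{-64537} = \left(-7846\right) \left(- \frac{1}{64537}\right) = \frac{7846}{64537} \approx 0.12157$)
$g = \frac{4935813298}{1645249587}$ ($g = 3 + \frac{1}{25493 + \frac{7846}{64537}} = 3 + \frac{1}{\frac{1645249587}{64537}} = 3 + \frac{64537}{1645249587} = \frac{4935813298}{1645249587} \approx 3.0$)
$\left(\left(284 - 6907\right) + 2025\right) + g = \left(\left(284 - 6907\right) + 2025\right) + \frac{4935813298}{1645249587} = \left(-6623 + 2025\right) + \frac{4935813298}{1645249587} = -4598 + \frac{4935813298}{1645249587} = - \frac{7559921787728}{1645249587}$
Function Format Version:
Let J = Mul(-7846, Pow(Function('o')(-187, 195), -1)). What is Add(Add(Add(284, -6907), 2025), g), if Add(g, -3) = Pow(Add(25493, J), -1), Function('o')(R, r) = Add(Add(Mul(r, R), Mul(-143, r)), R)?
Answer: Rational(-7559921787728, 1645249587) ≈ -4595.0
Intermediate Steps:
Function('o')(R, r) = Add(R, Mul(-143, r), Mul(R, r)) (Function('o')(R, r) = Add(Add(Mul(R, r), Mul(-143, r)), R) = Add(Add(Mul(-143, r), Mul(R, r)), R) = Add(R, Mul(-143, r), Mul(R, r)))
J = Rational(7846, 64537) (J = Mul(-7846, Pow(Add(-187, Mul(-143, 195), Mul(-187, 195)), -1)) = Mul(-7846, Pow(Add(-187, -27885, -36465), -1)) = Mul(-7846, Pow(-64537, -1)) = Mul(-7846, Rational(-1, 64537)) = Rational(7846, 64537) ≈ 0.12157)
g = Rational(4935813298, 1645249587) (g = Add(3, Pow(Add(25493, Rational(7846, 64537)), -1)) = Add(3, Pow(Rational(1645249587, 64537), -1)) = Add(3, Rational(64537, 1645249587)) = Rational(4935813298, 1645249587) ≈ 3.0000)
Add(Add(Add(284, -6907), 2025), g) = Add(Add(Add(284, -6907), 2025), Rational(4935813298, 1645249587)) = Add(Add(-6623, 2025), Rational(4935813298, 1645249587)) = Add(-4598, Rational(4935813298, 1645249587)) = Rational(-7559921787728, 1645249587)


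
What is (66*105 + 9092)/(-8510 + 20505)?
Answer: 16022/11995 ≈ 1.3357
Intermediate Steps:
(66*105 + 9092)/(-8510 + 20505) = (6930 + 9092)/11995 = 16022*(1/11995) = 16022/11995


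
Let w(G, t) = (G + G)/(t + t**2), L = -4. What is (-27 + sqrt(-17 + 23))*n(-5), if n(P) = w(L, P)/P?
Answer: -54/25 + 2*sqrt(6)/25 ≈ -1.9640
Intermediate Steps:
w(G, t) = 2*G/(t + t**2) (w(G, t) = (2*G)/(t + t**2) = 2*G/(t + t**2))
n(P) = -8/(P**2*(1 + P)) (n(P) = (2*(-4)/(P*(1 + P)))/P = (-8/(P*(1 + P)))/P = -8/(P**2*(1 + P)))
(-27 + sqrt(-17 + 23))*n(-5) = (-27 + sqrt(-17 + 23))*(-8/((-5)**2*(1 - 5))) = (-27 + sqrt(6))*(-8*1/25/(-4)) = (-27 + sqrt(6))*(-8*1/25*(-1/4)) = (-27 + sqrt(6))*(2/25) = -54/25 + 2*sqrt(6)/25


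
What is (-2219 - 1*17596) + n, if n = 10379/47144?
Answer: -934147981/47144 ≈ -19815.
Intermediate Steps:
n = 10379/47144 (n = 10379*(1/47144) = 10379/47144 ≈ 0.22016)
(-2219 - 1*17596) + n = (-2219 - 1*17596) + 10379/47144 = (-2219 - 17596) + 10379/47144 = -19815 + 10379/47144 = -934147981/47144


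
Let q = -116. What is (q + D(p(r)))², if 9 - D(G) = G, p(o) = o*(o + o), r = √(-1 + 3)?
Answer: 12321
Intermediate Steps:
r = √2 ≈ 1.4142
p(o) = 2*o² (p(o) = o*(2*o) = 2*o²)
D(G) = 9 - G
(q + D(p(r)))² = (-116 + (9 - 2*(√2)²))² = (-116 + (9 - 2*2))² = (-116 + (9 - 1*4))² = (-116 + (9 - 4))² = (-116 + 5)² = (-111)² = 12321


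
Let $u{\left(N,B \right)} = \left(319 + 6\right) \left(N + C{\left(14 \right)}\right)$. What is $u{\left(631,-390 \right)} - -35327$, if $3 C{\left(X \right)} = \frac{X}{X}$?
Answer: $\frac{721531}{3} \approx 2.4051 \cdot 10^{5}$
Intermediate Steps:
$C{\left(X \right)} = \frac{1}{3}$ ($C{\left(X \right)} = \frac{X \frac{1}{X}}{3} = \frac{1}{3} \cdot 1 = \frac{1}{3}$)
$u{\left(N,B \right)} = \frac{325}{3} + 325 N$ ($u{\left(N,B \right)} = \left(319 + 6\right) \left(N + \frac{1}{3}\right) = 325 \left(\frac{1}{3} + N\right) = \frac{325}{3} + 325 N$)
$u{\left(631,-390 \right)} - -35327 = \left(\frac{325}{3} + 325 \cdot 631\right) - -35327 = \left(\frac{325}{3} + 205075\right) + 35327 = \frac{615550}{3} + 35327 = \frac{721531}{3}$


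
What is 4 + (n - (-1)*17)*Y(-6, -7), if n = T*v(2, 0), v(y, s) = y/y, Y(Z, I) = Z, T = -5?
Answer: -68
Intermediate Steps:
v(y, s) = 1
n = -5 (n = -5*1 = -5)
4 + (n - (-1)*17)*Y(-6, -7) = 4 + (-5 - (-1)*17)*(-6) = 4 + (-5 - 1*(-17))*(-6) = 4 + (-5 + 17)*(-6) = 4 + 12*(-6) = 4 - 72 = -68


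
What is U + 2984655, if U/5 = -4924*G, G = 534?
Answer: -10162425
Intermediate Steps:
U = -13147080 (U = 5*(-4924*534) = 5*(-2629416) = -13147080)
U + 2984655 = -13147080 + 2984655 = -10162425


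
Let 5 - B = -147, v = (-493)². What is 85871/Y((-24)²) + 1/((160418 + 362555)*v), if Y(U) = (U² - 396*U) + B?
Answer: 10914896621982499/13197884571542264 ≈ 0.82702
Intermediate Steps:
v = 243049
B = 152 (B = 5 - 1*(-147) = 5 + 147 = 152)
Y(U) = 152 + U² - 396*U (Y(U) = (U² - 396*U) + 152 = 152 + U² - 396*U)
85871/Y((-24)²) + 1/((160418 + 362555)*v) = 85871/(152 + ((-24)²)² - 396*(-24)²) + 1/((160418 + 362555)*243049) = 85871/(152 + 576² - 396*576) + (1/243049)/522973 = 85871/(152 + 331776 - 228096) + (1/522973)*(1/243049) = 85871/103832 + 1/127108064677 = 10914896621982499/13197884571542264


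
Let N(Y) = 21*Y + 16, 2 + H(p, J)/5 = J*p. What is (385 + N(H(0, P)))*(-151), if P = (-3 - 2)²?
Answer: -28841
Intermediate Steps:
P = 25 (P = (-5)² = 25)
H(p, J) = -10 + 5*J*p (H(p, J) = -10 + 5*(J*p) = -10 + 5*J*p)
N(Y) = 16 + 21*Y
(385 + N(H(0, P)))*(-151) = (385 + (16 + 21*(-10 + 5*25*0)))*(-151) = (385 + (16 + 21*(-10 + 0)))*(-151) = (385 + (16 + 21*(-10)))*(-151) = (385 + (16 - 210))*(-151) = (385 - 194)*(-151) = 191*(-151) = -28841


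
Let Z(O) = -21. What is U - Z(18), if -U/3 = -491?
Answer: 1494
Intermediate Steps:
U = 1473 (U = -3*(-491) = 1473)
U - Z(18) = 1473 - 1*(-21) = 1473 + 21 = 1494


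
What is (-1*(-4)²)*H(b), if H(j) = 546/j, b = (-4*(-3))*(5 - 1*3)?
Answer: -364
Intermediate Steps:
b = 24 (b = 12*(5 - 3) = 12*2 = 24)
(-1*(-4)²)*H(b) = (-1*(-4)²)*(546/24) = (-1*16)*(546*(1/24)) = -16*91/4 = -364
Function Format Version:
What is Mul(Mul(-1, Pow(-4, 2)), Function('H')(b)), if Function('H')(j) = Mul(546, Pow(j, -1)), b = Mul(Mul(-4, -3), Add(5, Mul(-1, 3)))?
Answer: -364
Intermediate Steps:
b = 24 (b = Mul(12, Add(5, -3)) = Mul(12, 2) = 24)
Mul(Mul(-1, Pow(-4, 2)), Function('H')(b)) = Mul(Mul(-1, Pow(-4, 2)), Mul(546, Pow(24, -1))) = Mul(Mul(-1, 16), Mul(546, Rational(1, 24))) = Mul(-16, Rational(91, 4)) = -364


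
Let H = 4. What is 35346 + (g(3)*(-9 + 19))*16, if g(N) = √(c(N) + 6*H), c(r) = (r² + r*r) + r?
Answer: 35346 + 480*√5 ≈ 36419.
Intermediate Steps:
c(r) = r + 2*r² (c(r) = (r² + r²) + r = 2*r² + r = r + 2*r²)
g(N) = √(24 + N*(1 + 2*N)) (g(N) = √(N*(1 + 2*N) + 6*4) = √(N*(1 + 2*N) + 24) = √(24 + N*(1 + 2*N)))
35346 + (g(3)*(-9 + 19))*16 = 35346 + (√(24 + 3*(1 + 2*3))*(-9 + 19))*16 = 35346 + (√(24 + 3*(1 + 6))*10)*16 = 35346 + (√(24 + 3*7)*10)*16 = 35346 + (√(24 + 21)*10)*16 = 35346 + (√45*10)*16 = 35346 + ((3*√5)*10)*16 = 35346 + (30*√5)*16 = 35346 + 480*√5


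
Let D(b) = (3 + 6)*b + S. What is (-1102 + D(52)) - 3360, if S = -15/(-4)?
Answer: -15961/4 ≈ -3990.3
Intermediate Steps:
S = 15/4 (S = -15*(-¼) = 15/4 ≈ 3.7500)
D(b) = 15/4 + 9*b (D(b) = (3 + 6)*b + 15/4 = 9*b + 15/4 = 15/4 + 9*b)
(-1102 + D(52)) - 3360 = (-1102 + (15/4 + 9*52)) - 3360 = (-1102 + (15/4 + 468)) - 3360 = (-1102 + 1887/4) - 3360 = -2521/4 - 3360 = -15961/4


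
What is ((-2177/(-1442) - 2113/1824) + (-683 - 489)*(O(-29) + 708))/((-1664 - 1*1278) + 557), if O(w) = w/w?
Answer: 156111796663/448074720 ≈ 348.41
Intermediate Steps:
O(w) = 1
((-2177/(-1442) - 2113/1824) + (-683 - 489)*(O(-29) + 708))/((-1664 - 1*1278) + 557) = ((-2177/(-1442) - 2113/1824) + (-683 - 489)*(1 + 708))/((-1664 - 1*1278) + 557) = ((-2177*(-1/1442) - 2113*1/1824) - 1172*709)/((-1664 - 1278) + 557) = ((311/206 - 2113/1824) - 830948)/(-2942 + 557) = (65993/187872 - 830948)/(-2385) = -156111796663/187872*(-1/2385) = 156111796663/448074720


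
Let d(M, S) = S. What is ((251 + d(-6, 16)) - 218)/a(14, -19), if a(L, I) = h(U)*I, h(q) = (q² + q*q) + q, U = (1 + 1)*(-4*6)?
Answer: -49/86640 ≈ -0.00056556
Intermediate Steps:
U = -48 (U = 2*(-24) = -48)
h(q) = q + 2*q² (h(q) = (q² + q²) + q = 2*q² + q = q + 2*q²)
a(L, I) = 4560*I (a(L, I) = (-48*(1 + 2*(-48)))*I = (-48*(1 - 96))*I = (-48*(-95))*I = 4560*I)
((251 + d(-6, 16)) - 218)/a(14, -19) = ((251 + 16) - 218)/((4560*(-19))) = (267 - 218)/(-86640) = 49*(-1/86640) = -49/86640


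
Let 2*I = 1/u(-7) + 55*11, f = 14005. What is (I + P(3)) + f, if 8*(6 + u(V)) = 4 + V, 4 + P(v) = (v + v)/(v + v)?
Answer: 1459051/102 ≈ 14304.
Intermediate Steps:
P(v) = -3 (P(v) = -4 + (v + v)/(v + v) = -4 + (2*v)/((2*v)) = -4 + (2*v)*(1/(2*v)) = -4 + 1 = -3)
u(V) = -11/2 + V/8 (u(V) = -6 + (4 + V)/8 = -6 + (½ + V/8) = -11/2 + V/8)
I = 30847/102 (I = (1/(-11/2 + (⅛)*(-7)) + 55*11)/2 = (1/(-11/2 - 7/8) + 605)/2 = (1/(-51/8) + 605)/2 = (-8/51 + 605)/2 = (½)*(30847/51) = 30847/102 ≈ 302.42)
(I + P(3)) + f = (30847/102 - 3) + 14005 = 30541/102 + 14005 = 1459051/102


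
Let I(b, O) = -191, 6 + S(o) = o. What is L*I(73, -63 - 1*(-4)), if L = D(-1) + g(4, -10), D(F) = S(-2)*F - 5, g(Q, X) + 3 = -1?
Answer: 191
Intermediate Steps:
S(o) = -6 + o
g(Q, X) = -4 (g(Q, X) = -3 - 1 = -4)
D(F) = -5 - 8*F (D(F) = (-6 - 2)*F - 5 = -8*F - 5 = -5 - 8*F)
L = -1 (L = (-5 - 8*(-1)) - 4 = (-5 + 8) - 4 = 3 - 4 = -1)
L*I(73, -63 - 1*(-4)) = -1*(-191) = 191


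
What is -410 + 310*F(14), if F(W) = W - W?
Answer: -410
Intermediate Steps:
F(W) = 0
-410 + 310*F(14) = -410 + 310*0 = -410 + 0 = -410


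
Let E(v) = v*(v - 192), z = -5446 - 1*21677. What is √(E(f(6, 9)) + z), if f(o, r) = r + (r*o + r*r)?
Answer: I*√34035 ≈ 184.49*I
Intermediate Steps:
f(o, r) = r + r² + o*r (f(o, r) = r + (o*r + r²) = r + (r² + o*r) = r + r² + o*r)
z = -27123 (z = -5446 - 21677 = -27123)
E(v) = v*(-192 + v)
√(E(f(6, 9)) + z) = √((9*(1 + 6 + 9))*(-192 + 9*(1 + 6 + 9)) - 27123) = √((9*16)*(-192 + 9*16) - 27123) = √(144*(-192 + 144) - 27123) = √(144*(-48) - 27123) = √(-6912 - 27123) = √(-34035) = I*√34035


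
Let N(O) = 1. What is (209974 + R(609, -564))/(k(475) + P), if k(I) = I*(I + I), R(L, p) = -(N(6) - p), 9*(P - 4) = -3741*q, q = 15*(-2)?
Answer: 209409/463724 ≈ 0.45158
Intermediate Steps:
q = -30
P = 12474 (P = 4 + (-3741*(-30))/9 = 4 + (1/9)*112230 = 4 + 12470 = 12474)
R(L, p) = -1 + p (R(L, p) = -(1 - p) = -1 + p)
k(I) = 2*I**2 (k(I) = I*(2*I) = 2*I**2)
(209974 + R(609, -564))/(k(475) + P) = (209974 + (-1 - 564))/(2*475**2 + 12474) = (209974 - 565)/(2*225625 + 12474) = 209409/(451250 + 12474) = 209409/463724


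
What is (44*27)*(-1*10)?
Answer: -11880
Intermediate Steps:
(44*27)*(-1*10) = 1188*(-10) = -11880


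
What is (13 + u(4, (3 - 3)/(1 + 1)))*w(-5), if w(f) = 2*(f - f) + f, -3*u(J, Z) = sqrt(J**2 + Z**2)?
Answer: -175/3 ≈ -58.333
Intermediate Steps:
u(J, Z) = -sqrt(J**2 + Z**2)/3
w(f) = f (w(f) = 2*0 + f = 0 + f = f)
(13 + u(4, (3 - 3)/(1 + 1)))*w(-5) = (13 - sqrt(4**2 + ((3 - 3)/(1 + 1))**2)/3)*(-5) = (13 - sqrt(16 + (0/2)**2)/3)*(-5) = (13 - sqrt(16 + (0*(1/2))**2)/3)*(-5) = (13 - sqrt(16 + 0**2)/3)*(-5) = (13 - sqrt(16 + 0)/3)*(-5) = (13 - sqrt(16)/3)*(-5) = (13 - 1/3*4)*(-5) = (13 - 4/3)*(-5) = (35/3)*(-5) = -175/3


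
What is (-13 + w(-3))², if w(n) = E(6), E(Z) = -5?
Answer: 324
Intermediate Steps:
w(n) = -5
(-13 + w(-3))² = (-13 - 5)² = (-18)² = 324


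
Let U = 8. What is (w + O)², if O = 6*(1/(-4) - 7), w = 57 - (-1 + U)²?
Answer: 5041/4 ≈ 1260.3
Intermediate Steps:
w = 8 (w = 57 - (-1 + 8)² = 57 - 1*7² = 57 - 1*49 = 57 - 49 = 8)
O = -87/2 (O = 6*(-¼ - 7) = 6*(-29/4) = -87/2 ≈ -43.500)
(w + O)² = (8 - 87/2)² = (-71/2)² = 5041/4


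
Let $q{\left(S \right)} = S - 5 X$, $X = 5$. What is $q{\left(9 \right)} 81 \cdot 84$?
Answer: $-108864$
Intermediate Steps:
$q{\left(S \right)} = -25 + S$ ($q{\left(S \right)} = S - 25 = -25 + S$)
$q{\left(9 \right)} 81 \cdot 84 = \left(-25 + 9\right) 81 \cdot 84 = \left(-16\right) 81 \cdot 84 = \left(-1296\right) 84 = -108864$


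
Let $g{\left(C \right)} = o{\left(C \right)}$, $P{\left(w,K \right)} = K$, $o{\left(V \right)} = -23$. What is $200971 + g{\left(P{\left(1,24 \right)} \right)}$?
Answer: $200948$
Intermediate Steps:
$g{\left(C \right)} = -23$
$200971 + g{\left(P{\left(1,24 \right)} \right)} = 200971 - 23 = 200948$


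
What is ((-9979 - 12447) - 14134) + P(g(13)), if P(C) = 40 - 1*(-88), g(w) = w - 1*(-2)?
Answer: -36432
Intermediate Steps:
g(w) = 2 + w (g(w) = w + 2 = 2 + w)
P(C) = 128 (P(C) = 40 + 88 = 128)
((-9979 - 12447) - 14134) + P(g(13)) = ((-9979 - 12447) - 14134) + 128 = (-22426 - 14134) + 128 = -36560 + 128 = -36432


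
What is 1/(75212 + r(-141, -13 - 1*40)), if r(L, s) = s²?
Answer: 1/78021 ≈ 1.2817e-5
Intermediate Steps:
1/(75212 + r(-141, -13 - 1*40)) = 1/(75212 + (-13 - 1*40)²) = 1/(75212 + (-13 - 40)²) = 1/(75212 + (-53)²) = 1/(75212 + 2809) = 1/78021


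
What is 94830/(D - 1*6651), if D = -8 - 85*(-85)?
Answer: 47415/283 ≈ 167.54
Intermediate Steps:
D = 7217 (D = -8 + 7225 = 7217)
94830/(D - 1*6651) = 94830/(7217 - 1*6651) = 94830/(7217 - 6651) = 94830/566 = 94830*(1/566) = 47415/283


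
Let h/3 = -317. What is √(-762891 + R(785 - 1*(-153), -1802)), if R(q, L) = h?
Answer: I*√763842 ≈ 873.98*I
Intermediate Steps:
h = -951 (h = 3*(-317) = -951)
R(q, L) = -951
√(-762891 + R(785 - 1*(-153), -1802)) = √(-762891 - 951) = √(-763842) = I*√763842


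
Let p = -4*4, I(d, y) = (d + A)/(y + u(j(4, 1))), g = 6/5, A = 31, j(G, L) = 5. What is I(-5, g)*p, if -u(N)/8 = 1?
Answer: 1040/17 ≈ 61.176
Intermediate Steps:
u(N) = -8 (u(N) = -8*1 = -8)
g = 6/5 (g = 6*(1/5) = 6/5 ≈ 1.2000)
I(d, y) = (31 + d)/(-8 + y) (I(d, y) = (d + 31)/(y - 8) = (31 + d)/(-8 + y))
p = -16
I(-5, g)*p = ((31 - 5)/(-8 + 6/5))*(-16) = (26/(-34/5))*(-16) = -5/34*26*(-16) = -65/17*(-16) = 1040/17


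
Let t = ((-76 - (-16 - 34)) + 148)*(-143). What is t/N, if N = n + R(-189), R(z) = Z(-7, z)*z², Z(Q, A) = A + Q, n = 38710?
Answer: 8723/3481303 ≈ 0.0025057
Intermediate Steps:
R(z) = z²*(-7 + z) (R(z) = (z - 7)*z² = (-7 + z)*z² = z²*(-7 + z))
t = -17446 (t = ((-76 - 1*(-50)) + 148)*(-143) = ((-76 + 50) + 148)*(-143) = (-26 + 148)*(-143) = 122*(-143) = -17446)
N = -6962606 (N = 38710 + (-189)²*(-7 - 189) = 38710 + 35721*(-196) = 38710 - 7001316 = -6962606)
t/N = -17446/(-6962606) = -17446*(-1/6962606) = 8723/3481303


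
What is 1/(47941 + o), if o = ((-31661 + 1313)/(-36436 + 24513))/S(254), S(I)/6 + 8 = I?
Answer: 488843/23435623106 ≈ 2.0859e-5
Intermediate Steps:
S(I) = -48 + 6*I
o = 843/488843 (o = ((-31661 + 1313)/(-36436 + 24513))/(-48 + 6*254) = (-30348/(-11923))/(-48 + 1524) = -30348*(-1/11923)/1476 = (30348/11923)*(1/1476) = 843/488843 ≈ 0.0017245)
1/(47941 + o) = 1/(47941 + 843/488843) = 1/(23435623106/488843) = 488843/23435623106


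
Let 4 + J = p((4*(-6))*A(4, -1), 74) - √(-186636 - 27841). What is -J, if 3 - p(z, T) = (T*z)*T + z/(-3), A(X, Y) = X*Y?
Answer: 525665 + I*√214477 ≈ 5.2567e+5 + 463.12*I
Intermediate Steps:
p(z, T) = 3 + z/3 - z*T² (p(z, T) = 3 - ((T*z)*T + z/(-3)) = 3 - (z*T² + z*(-⅓)) = 3 - (z*T² - z/3) = 3 - (-z/3 + z*T²) = 3 + (z/3 - z*T²) = 3 + z/3 - z*T²)
J = -525665 - I*√214477 (J = -4 + ((3 + ((4*(-6))*(4*(-1)))/3 - 1*(4*(-6))*(4*(-1))*74²) - √(-186636 - 27841)) = -4 + ((3 + (-24*(-4))/3 - 1*(-24*(-4))*5476) - √(-214477)) = -4 + ((3 + (⅓)*96 - 1*96*5476) - I*√214477) = -4 + ((3 + 32 - 525696) - I*√214477) = -4 + (-525661 - I*√214477) = -525665 - I*√214477 ≈ -5.2567e+5 - 463.12*I)
-J = -(-525665 - I*√214477) = 525665 + I*√214477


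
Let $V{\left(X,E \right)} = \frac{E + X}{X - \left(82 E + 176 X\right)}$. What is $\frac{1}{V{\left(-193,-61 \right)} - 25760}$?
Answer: $- \frac{38777}{998895774} \approx -3.882 \cdot 10^{-5}$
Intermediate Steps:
$V{\left(X,E \right)} = \frac{E + X}{- 175 X - 82 E}$
$\frac{1}{V{\left(-193,-61 \right)} - 25760} = \frac{1}{\frac{\left(-1\right) \left(-61\right) - -193}{82 \left(-61\right) + 175 \left(-193\right)} - 25760} = \frac{1}{\frac{61 + 193}{-5002 - 33775} - 25760} = \frac{1}{\frac{1}{-38777} \cdot 254 - 25760} = \frac{1}{\left(- \frac{1}{38777}\right) 254 - 25760} = \frac{1}{- \frac{254}{38777} - 25760} = \frac{1}{- \frac{998895774}{38777}} = - \frac{38777}{998895774}$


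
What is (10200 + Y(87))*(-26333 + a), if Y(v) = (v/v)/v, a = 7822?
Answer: -16426679911/87 ≈ -1.8881e+8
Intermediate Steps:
Y(v) = 1/v
(10200 + Y(87))*(-26333 + a) = (10200 + 1/87)*(-26333 + 7822) = (10200 + 1/87)*(-18511) = (887401/87)*(-18511) = -16426679911/87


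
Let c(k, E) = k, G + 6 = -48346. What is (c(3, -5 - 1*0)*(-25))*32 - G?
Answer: 45952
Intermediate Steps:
G = -48352 (G = -6 - 48346 = -48352)
(c(3, -5 - 1*0)*(-25))*32 - G = (3*(-25))*32 - 1*(-48352) = -75*32 + 48352 = -2400 + 48352 = 45952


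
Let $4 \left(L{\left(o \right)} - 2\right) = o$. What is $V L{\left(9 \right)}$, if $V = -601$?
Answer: $- \frac{10217}{4} \approx -2554.3$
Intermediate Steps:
$L{\left(o \right)} = 2 + \frac{o}{4}$
$V L{\left(9 \right)} = - 601 \left(2 + \frac{1}{4} \cdot 9\right) = - 601 \left(2 + \frac{9}{4}\right) = \left(-601\right) \frac{17}{4} = - \frac{10217}{4}$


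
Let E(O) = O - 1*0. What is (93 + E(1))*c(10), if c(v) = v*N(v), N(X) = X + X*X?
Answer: 103400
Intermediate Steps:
E(O) = O (E(O) = O + 0 = O)
N(X) = X + X**2
c(v) = v**2*(1 + v) (c(v) = v*(v*(1 + v)) = v**2*(1 + v))
(93 + E(1))*c(10) = (93 + 1)*(10**2*(1 + 10)) = 94*(100*11) = 94*1100 = 103400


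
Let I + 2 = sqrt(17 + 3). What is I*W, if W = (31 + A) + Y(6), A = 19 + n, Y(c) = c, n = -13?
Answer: -86 + 86*sqrt(5) ≈ 106.30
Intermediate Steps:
A = 6 (A = 19 - 13 = 6)
I = -2 + 2*sqrt(5) (I = -2 + sqrt(17 + 3) = -2 + sqrt(20) = -2 + 2*sqrt(5) ≈ 2.4721)
W = 43 (W = (31 + 6) + 6 = 37 + 6 = 43)
I*W = (-2 + 2*sqrt(5))*43 = -86 + 86*sqrt(5)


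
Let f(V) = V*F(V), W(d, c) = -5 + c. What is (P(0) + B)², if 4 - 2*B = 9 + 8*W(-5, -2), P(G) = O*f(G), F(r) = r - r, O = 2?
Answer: 2601/4 ≈ 650.25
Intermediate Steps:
F(r) = 0
f(V) = 0 (f(V) = V*0 = 0)
P(G) = 0 (P(G) = 2*0 = 0)
B = 51/2 (B = 2 - (9 + 8*(-5 - 2))/2 = 2 - (9 + 8*(-7))/2 = 2 - (9 - 56)/2 = 2 - ½*(-47) = 2 + 47/2 = 51/2 ≈ 25.500)
(P(0) + B)² = (0 + 51/2)² = (51/2)² = 2601/4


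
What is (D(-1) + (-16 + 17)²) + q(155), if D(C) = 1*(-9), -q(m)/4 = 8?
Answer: -40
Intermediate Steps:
q(m) = -32 (q(m) = -4*8 = -32)
D(C) = -9
(D(-1) + (-16 + 17)²) + q(155) = (-9 + (-16 + 17)²) - 32 = (-9 + 1²) - 32 = (-9 + 1) - 32 = -8 - 32 = -40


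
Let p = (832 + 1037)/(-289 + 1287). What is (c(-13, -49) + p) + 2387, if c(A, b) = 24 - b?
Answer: 2456949/998 ≈ 2461.9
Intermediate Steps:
p = 1869/998 ≈ 1.8727
(c(-13, -49) + p) + 2387 = ((24 - 1*(-49)) + 1869/998) + 2387 = ((24 + 49) + 1869/998) + 2387 = (73 + 1869/998) + 2387 = 74723/998 + 2387 = 2456949/998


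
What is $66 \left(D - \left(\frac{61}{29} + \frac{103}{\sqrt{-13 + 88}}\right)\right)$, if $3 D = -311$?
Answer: $- \frac{202444}{29} - \frac{2266 \sqrt{3}}{5} \approx -7765.8$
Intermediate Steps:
$D = - \frac{311}{3}$ ($D = \frac{1}{3} \left(-311\right) = - \frac{311}{3} \approx -103.67$)
$66 \left(D - \left(\frac{61}{29} + \frac{103}{\sqrt{-13 + 88}}\right)\right) = 66 \left(- \frac{311}{3} - \left(\frac{61}{29} + \frac{103}{\sqrt{-13 + 88}}\right)\right) = 66 \left(- \frac{311}{3} - \left(\frac{61}{29} + \frac{103}{\sqrt{75}}\right)\right) = 66 \left(- \frac{311}{3} - \left(\frac{61}{29} + \frac{103}{5 \sqrt{3}}\right)\right) = 66 \left(- \frac{311}{3} - \left(\frac{61}{29} + 103 \frac{\sqrt{3}}{15}\right)\right) = 66 \left(- \frac{311}{3} - \left(\frac{61}{29} + \frac{103 \sqrt{3}}{15}\right)\right) = 66 \left(- \frac{9202}{87} - \frac{103 \sqrt{3}}{15}\right) = - \frac{202444}{29} - \frac{2266 \sqrt{3}}{5}$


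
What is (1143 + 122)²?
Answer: 1600225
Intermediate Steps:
(1143 + 122)² = 1265² = 1600225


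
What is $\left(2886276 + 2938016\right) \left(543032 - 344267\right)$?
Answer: $1157665399380$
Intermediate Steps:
$\left(2886276 + 2938016\right) \left(543032 - 344267\right) = 5824292 \cdot 198765 = 1157665399380$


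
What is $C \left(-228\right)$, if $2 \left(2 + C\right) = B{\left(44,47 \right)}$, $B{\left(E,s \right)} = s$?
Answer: $-4902$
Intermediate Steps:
$C = \frac{43}{2}$ ($C = -2 + \frac{1}{2} \cdot 47 = -2 + \frac{47}{2} = \frac{43}{2} \approx 21.5$)
$C \left(-228\right) = \frac{43}{2} \left(-228\right) = -4902$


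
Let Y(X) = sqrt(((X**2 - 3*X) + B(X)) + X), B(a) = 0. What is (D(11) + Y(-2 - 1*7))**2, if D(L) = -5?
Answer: 124 - 30*sqrt(11) ≈ 24.501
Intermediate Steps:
Y(X) = sqrt(X**2 - 2*X) (Y(X) = sqrt(((X**2 - 3*X) + 0) + X) = sqrt((X**2 - 3*X) + X) = sqrt(X**2 - 2*X))
(D(11) + Y(-2 - 1*7))**2 = (-5 + sqrt((-2 - 1*7)*(-2 + (-2 - 1*7))))**2 = (-5 + sqrt((-2 - 7)*(-2 + (-2 - 7))))**2 = (-5 + sqrt(-9*(-2 - 9)))**2 = (-5 + sqrt(-9*(-11)))**2 = (-5 + sqrt(99))**2 = (-5 + 3*sqrt(11))**2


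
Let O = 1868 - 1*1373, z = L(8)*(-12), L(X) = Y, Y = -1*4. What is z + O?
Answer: 543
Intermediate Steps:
Y = -4
L(X) = -4
z = 48 (z = -4*(-12) = 48)
O = 495 (O = 1868 - 1373 = 495)
z + O = 48 + 495 = 543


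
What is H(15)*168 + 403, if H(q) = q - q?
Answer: 403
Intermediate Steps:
H(q) = 0
H(15)*168 + 403 = 0*168 + 403 = 0 + 403 = 403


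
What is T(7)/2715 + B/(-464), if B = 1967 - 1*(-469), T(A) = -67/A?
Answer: -399373/76020 ≈ -5.2535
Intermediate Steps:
B = 2436 (B = 1967 + 469 = 2436)
T(7)/2715 + B/(-464) = -67/7/2715 + 2436/(-464) = -67*1/7*(1/2715) + 2436*(-1/464) = -67/7*1/2715 - 21/4 = -67/19005 - 21/4 = -399373/76020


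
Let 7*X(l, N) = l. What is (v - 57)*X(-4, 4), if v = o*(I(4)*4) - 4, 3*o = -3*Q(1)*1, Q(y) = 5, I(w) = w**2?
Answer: 1524/7 ≈ 217.71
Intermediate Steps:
o = -5 (o = (-3*5*1)/3 = (-15*1)/3 = (1/3)*(-15) = -5)
X(l, N) = l/7
v = -324 (v = -5*4**2*4 - 4 = -80*4 - 4 = -5*64 - 4 = -320 - 4 = -324)
(v - 57)*X(-4, 4) = (-324 - 57)*((1/7)*(-4)) = -381*(-4/7) = 1524/7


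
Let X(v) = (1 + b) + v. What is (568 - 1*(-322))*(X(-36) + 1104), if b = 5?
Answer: 955860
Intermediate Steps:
X(v) = 6 + v (X(v) = (1 + 5) + v = 6 + v)
(568 - 1*(-322))*(X(-36) + 1104) = (568 - 1*(-322))*((6 - 36) + 1104) = (568 + 322)*(-30 + 1104) = 890*1074 = 955860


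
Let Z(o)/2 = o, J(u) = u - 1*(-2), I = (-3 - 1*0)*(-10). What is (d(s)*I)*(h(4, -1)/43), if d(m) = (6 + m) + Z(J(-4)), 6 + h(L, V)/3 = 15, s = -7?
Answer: -4050/43 ≈ -94.186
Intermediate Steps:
h(L, V) = 27 (h(L, V) = -18 + 3*15 = -18 + 45 = 27)
I = 30 (I = (-3 + 0)*(-10) = -3*(-10) = 30)
J(u) = 2 + u (J(u) = u + 2 = 2 + u)
Z(o) = 2*o
d(m) = 2 + m (d(m) = (6 + m) + 2*(2 - 4) = (6 + m) + 2*(-2) = (6 + m) - 4 = 2 + m)
(d(s)*I)*(h(4, -1)/43) = ((2 - 7)*30)*(27/43) = (-5*30)*(27*(1/43)) = -150*27/43 = -4050/43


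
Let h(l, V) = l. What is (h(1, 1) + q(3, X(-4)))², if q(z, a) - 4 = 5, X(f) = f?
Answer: 100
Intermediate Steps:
q(z, a) = 9 (q(z, a) = 4 + 5 = 9)
(h(1, 1) + q(3, X(-4)))² = (1 + 9)² = 10² = 100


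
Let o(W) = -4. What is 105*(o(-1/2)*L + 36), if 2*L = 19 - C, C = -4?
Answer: -1050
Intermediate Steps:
L = 23/2 (L = (19 - 1*(-4))/2 = (19 + 4)/2 = (½)*23 = 23/2 ≈ 11.500)
105*(o(-1/2)*L + 36) = 105*(-4*23/2 + 36) = 105*(-46 + 36) = 105*(-10) = -1050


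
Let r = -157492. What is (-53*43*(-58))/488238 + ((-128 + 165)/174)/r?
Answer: 201235869325/743304597928 ≈ 0.27073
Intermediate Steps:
(-53*43*(-58))/488238 + ((-128 + 165)/174)/r = (-53*43*(-58))/488238 + ((-128 + 165)/174)/(-157492) = -2279*(-58)*(1/488238) + (37*(1/174))*(-1/157492) = 132182*(1/488238) + (37/174)*(-1/157492) = 66091/244119 - 37/27403608 = 201235869325/743304597928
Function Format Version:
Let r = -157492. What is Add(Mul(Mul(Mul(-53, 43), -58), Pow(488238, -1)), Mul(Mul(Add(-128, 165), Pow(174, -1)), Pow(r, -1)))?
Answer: Rational(201235869325, 743304597928) ≈ 0.27073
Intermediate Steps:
Add(Mul(Mul(Mul(-53, 43), -58), Pow(488238, -1)), Mul(Mul(Add(-128, 165), Pow(174, -1)), Pow(r, -1))) = Add(Mul(Mul(Mul(-53, 43), -58), Pow(488238, -1)), Mul(Mul(Add(-128, 165), Pow(174, -1)), Pow(-157492, -1))) = Add(Mul(Mul(-2279, -58), Rational(1, 488238)), Mul(Mul(37, Rational(1, 174)), Rational(-1, 157492))) = Add(Mul(132182, Rational(1, 488238)), Mul(Rational(37, 174), Rational(-1, 157492))) = Add(Rational(66091, 244119), Rational(-37, 27403608)) = Rational(201235869325, 743304597928)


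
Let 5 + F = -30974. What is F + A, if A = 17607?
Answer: -13372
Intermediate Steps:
F = -30979 (F = -5 - 30974 = -30979)
F + A = -30979 + 17607 = -13372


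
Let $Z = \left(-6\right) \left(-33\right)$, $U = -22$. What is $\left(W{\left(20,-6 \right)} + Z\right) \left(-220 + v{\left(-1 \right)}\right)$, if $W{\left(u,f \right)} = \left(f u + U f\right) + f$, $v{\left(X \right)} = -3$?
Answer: $-45492$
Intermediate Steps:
$W{\left(u,f \right)} = - 21 f + f u$ ($W{\left(u,f \right)} = \left(f u - 22 f\right) + f = \left(- 22 f + f u\right) + f = - 21 f + f u$)
$Z = 198$
$\left(W{\left(20,-6 \right)} + Z\right) \left(-220 + v{\left(-1 \right)}\right) = \left(- 6 \left(-21 + 20\right) + 198\right) \left(-220 - 3\right) = \left(\left(-6\right) \left(-1\right) + 198\right) \left(-223\right) = \left(6 + 198\right) \left(-223\right) = 204 \left(-223\right) = -45492$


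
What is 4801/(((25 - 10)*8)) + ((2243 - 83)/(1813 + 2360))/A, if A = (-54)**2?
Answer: 180311957/4506840 ≈ 40.008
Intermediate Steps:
A = 2916
4801/(((25 - 10)*8)) + ((2243 - 83)/(1813 + 2360))/A = 4801/(((25 - 10)*8)) + ((2243 - 83)/(1813 + 2360))/2916 = 4801/((15*8)) + (2160/4173)*(1/2916) = 4801/120 + (2160*(1/4173))*(1/2916) = 4801*(1/120) + (720/1391)*(1/2916) = 4801/120 + 20/112671 = 180311957/4506840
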